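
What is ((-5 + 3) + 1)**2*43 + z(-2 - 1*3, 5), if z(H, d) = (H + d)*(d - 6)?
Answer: 43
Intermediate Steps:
z(H, d) = (-6 + d)*(H + d) (z(H, d) = (H + d)*(-6 + d) = (-6 + d)*(H + d))
((-5 + 3) + 1)**2*43 + z(-2 - 1*3, 5) = ((-5 + 3) + 1)**2*43 + (5**2 - 6*(-2 - 1*3) - 6*5 + (-2 - 1*3)*5) = (-2 + 1)**2*43 + (25 - 6*(-2 - 3) - 30 + (-2 - 3)*5) = (-1)**2*43 + (25 - 6*(-5) - 30 - 5*5) = 1*43 + (25 + 30 - 30 - 25) = 43 + 0 = 43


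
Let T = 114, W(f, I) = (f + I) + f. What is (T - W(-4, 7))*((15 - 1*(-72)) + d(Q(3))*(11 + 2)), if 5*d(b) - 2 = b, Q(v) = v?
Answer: 11500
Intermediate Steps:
d(b) = 2/5 + b/5
W(f, I) = I + 2*f (W(f, I) = (I + f) + f = I + 2*f)
(T - W(-4, 7))*((15 - 1*(-72)) + d(Q(3))*(11 + 2)) = (114 - (7 + 2*(-4)))*((15 - 1*(-72)) + (2/5 + (1/5)*3)*(11 + 2)) = (114 - (7 - 8))*((15 + 72) + (2/5 + 3/5)*13) = (114 - 1*(-1))*(87 + 1*13) = (114 + 1)*(87 + 13) = 115*100 = 11500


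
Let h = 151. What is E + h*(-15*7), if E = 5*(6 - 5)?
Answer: -15850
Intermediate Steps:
E = 5 (E = 5*1 = 5)
E + h*(-15*7) = 5 + 151*(-15*7) = 5 + 151*(-105) = 5 - 15855 = -15850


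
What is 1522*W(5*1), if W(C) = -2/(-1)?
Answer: 3044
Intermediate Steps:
W(C) = 2 (W(C) = -2*(-1) = 2)
1522*W(5*1) = 1522*2 = 3044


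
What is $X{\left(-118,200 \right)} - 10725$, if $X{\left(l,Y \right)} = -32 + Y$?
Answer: $-10557$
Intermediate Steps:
$X{\left(-118,200 \right)} - 10725 = \left(-32 + 200\right) - 10725 = 168 - 10725 = -10557$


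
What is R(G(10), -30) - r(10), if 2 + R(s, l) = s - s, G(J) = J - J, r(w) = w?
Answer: -12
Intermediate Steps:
G(J) = 0
R(s, l) = -2 (R(s, l) = -2 + (s - s) = -2 + 0 = -2)
R(G(10), -30) - r(10) = -2 - 1*10 = -2 - 10 = -12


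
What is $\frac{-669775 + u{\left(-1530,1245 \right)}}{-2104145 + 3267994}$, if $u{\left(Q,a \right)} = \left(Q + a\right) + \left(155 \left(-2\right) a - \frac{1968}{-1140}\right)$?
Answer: $- \frac{100320786}{110565655} \approx -0.90734$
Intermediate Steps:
$u{\left(Q,a \right)} = \frac{164}{95} + Q - 309 a$ ($u{\left(Q,a \right)} = \left(Q + a\right) - \left(- \frac{164}{95} + 310 a\right) = \frac{164}{95} + Q - 309 a$)
$\frac{-669775 + u{\left(-1530,1245 \right)}}{-2104145 + 3267994} = \frac{-669775 - \frac{36692161}{95}}{-2104145 + 3267994} = \frac{-669775 - \frac{36692161}{95}}{1163849} = \left(-669775 - \frac{36692161}{95}\right) \frac{1}{1163849} = \left(- \frac{100320786}{95}\right) \frac{1}{1163849} = - \frac{100320786}{110565655}$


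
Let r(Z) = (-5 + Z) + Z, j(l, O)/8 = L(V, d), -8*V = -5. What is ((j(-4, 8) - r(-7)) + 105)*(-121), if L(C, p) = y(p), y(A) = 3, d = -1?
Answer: -17908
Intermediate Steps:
V = 5/8 (V = -1/8*(-5) = 5/8 ≈ 0.62500)
L(C, p) = 3
j(l, O) = 24 (j(l, O) = 8*3 = 24)
r(Z) = -5 + 2*Z
((j(-4, 8) - r(-7)) + 105)*(-121) = ((24 - (-5 + 2*(-7))) + 105)*(-121) = ((24 - (-5 - 14)) + 105)*(-121) = ((24 - 1*(-19)) + 105)*(-121) = ((24 + 19) + 105)*(-121) = (43 + 105)*(-121) = 148*(-121) = -17908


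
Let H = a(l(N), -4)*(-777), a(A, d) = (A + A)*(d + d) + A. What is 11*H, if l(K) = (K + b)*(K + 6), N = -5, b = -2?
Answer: -897435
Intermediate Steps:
l(K) = (-2 + K)*(6 + K) (l(K) = (K - 2)*(K + 6) = (-2 + K)*(6 + K))
a(A, d) = A + 4*A*d (a(A, d) = (2*A)*(2*d) + A = 4*A*d + A = A + 4*A*d)
H = -81585 (H = ((-12 + (-5)**2 + 4*(-5))*(1 + 4*(-4)))*(-777) = ((-12 + 25 - 20)*(1 - 16))*(-777) = -7*(-15)*(-777) = 105*(-777) = -81585)
11*H = 11*(-81585) = -897435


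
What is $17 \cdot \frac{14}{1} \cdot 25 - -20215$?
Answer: $26165$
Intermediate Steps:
$17 \cdot \frac{14}{1} \cdot 25 - -20215 = 17 \cdot 14 \cdot 1 \cdot 25 + 20215 = 17 \cdot 14 \cdot 25 + 20215 = 238 \cdot 25 + 20215 = 5950 + 20215 = 26165$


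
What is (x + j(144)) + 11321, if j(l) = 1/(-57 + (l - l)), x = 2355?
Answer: 779531/57 ≈ 13676.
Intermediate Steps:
j(l) = -1/57 (j(l) = 1/(-57 + 0) = 1/(-57) = -1/57)
(x + j(144)) + 11321 = (2355 - 1/57) + 11321 = 134234/57 + 11321 = 779531/57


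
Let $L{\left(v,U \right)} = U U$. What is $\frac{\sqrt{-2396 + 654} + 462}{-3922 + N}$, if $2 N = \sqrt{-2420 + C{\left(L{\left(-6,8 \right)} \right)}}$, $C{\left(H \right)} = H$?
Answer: $\frac{\sqrt{1742} - 462 i}{\sqrt{589} + 3922 i} \approx -0.11773 - 0.01137 i$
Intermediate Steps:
$L{\left(v,U \right)} = U^{2}$
$N = i \sqrt{589}$ ($N = \frac{\sqrt{-2420 + 8^{2}}}{2} = \frac{\sqrt{-2420 + 64}}{2} = \frac{\sqrt{-2356}}{2} = \frac{2 i \sqrt{589}}{2} = i \sqrt{589} \approx 24.269 i$)
$\frac{\sqrt{-2396 + 654} + 462}{-3922 + N} = \frac{\sqrt{-2396 + 654} + 462}{-3922 + i \sqrt{589}} = \frac{\sqrt{-1742} + 462}{-3922 + i \sqrt{589}} = \frac{i \sqrt{1742} + 462}{-3922 + i \sqrt{589}} = \frac{462 + i \sqrt{1742}}{-3922 + i \sqrt{589}}$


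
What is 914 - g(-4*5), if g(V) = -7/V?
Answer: 18273/20 ≈ 913.65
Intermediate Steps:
914 - g(-4*5) = 914 - (-7)/((-4*5)) = 914 - (-7)/(-20) = 914 - (-7)*(-1)/20 = 914 - 1*7/20 = 914 - 7/20 = 18273/20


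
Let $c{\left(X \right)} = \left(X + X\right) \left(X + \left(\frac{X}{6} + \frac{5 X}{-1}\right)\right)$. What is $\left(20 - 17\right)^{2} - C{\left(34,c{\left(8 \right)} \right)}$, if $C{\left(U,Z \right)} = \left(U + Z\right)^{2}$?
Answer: $- \frac{1876819}{9} \approx -2.0854 \cdot 10^{5}$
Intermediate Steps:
$c{\left(X \right)} = - \frac{23 X^{2}}{3}$ ($c{\left(X \right)} = 2 X \left(X + \left(X \frac{1}{6} + 5 X \left(-1\right)\right)\right) = 2 X \left(X + \left(\frac{X}{6} - 5 X\right)\right) = 2 X \left(X - \frac{29 X}{6}\right) = 2 X \left(- \frac{23 X}{6}\right) = - \frac{23 X^{2}}{3}$)
$\left(20 - 17\right)^{2} - C{\left(34,c{\left(8 \right)} \right)} = \left(20 - 17\right)^{2} - \left(34 - \frac{23 \cdot 8^{2}}{3}\right)^{2} = 3^{2} - \left(34 - \frac{1472}{3}\right)^{2} = 9 - \left(34 - \frac{1472}{3}\right)^{2} = 9 - \left(- \frac{1370}{3}\right)^{2} = 9 - \frac{1876900}{9} = - \frac{1876819}{9}$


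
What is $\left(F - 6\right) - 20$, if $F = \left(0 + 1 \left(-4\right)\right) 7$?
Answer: $-54$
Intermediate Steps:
$F = -28$ ($F = \left(0 - 4\right) 7 = \left(-4\right) 7 = -28$)
$\left(F - 6\right) - 20 = \left(-28 - 6\right) - 20 = -34 - 20 = -54$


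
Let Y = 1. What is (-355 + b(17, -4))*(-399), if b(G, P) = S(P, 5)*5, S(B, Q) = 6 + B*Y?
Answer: 137655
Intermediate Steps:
S(B, Q) = 6 + B (S(B, Q) = 6 + B*1 = 6 + B)
b(G, P) = 30 + 5*P (b(G, P) = (6 + P)*5 = 30 + 5*P)
(-355 + b(17, -4))*(-399) = (-355 + (30 + 5*(-4)))*(-399) = (-355 + (30 - 20))*(-399) = (-355 + 10)*(-399) = -345*(-399) = 137655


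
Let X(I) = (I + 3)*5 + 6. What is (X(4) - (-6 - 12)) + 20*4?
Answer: 139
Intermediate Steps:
X(I) = 21 + 5*I (X(I) = (3 + I)*5 + 6 = (15 + 5*I) + 6 = 21 + 5*I)
(X(4) - (-6 - 12)) + 20*4 = ((21 + 5*4) - (-6 - 12)) + 20*4 = ((21 + 20) - 1*(-18)) + 80 = (41 + 18) + 80 = 59 + 80 = 139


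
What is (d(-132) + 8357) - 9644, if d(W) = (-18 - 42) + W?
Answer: -1479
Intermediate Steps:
d(W) = -60 + W
(d(-132) + 8357) - 9644 = ((-60 - 132) + 8357) - 9644 = (-192 + 8357) - 9644 = 8165 - 9644 = -1479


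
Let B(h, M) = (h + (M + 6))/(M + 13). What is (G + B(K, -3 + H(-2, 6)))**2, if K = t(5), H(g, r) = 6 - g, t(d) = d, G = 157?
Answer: 2019241/81 ≈ 24929.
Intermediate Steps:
K = 5
B(h, M) = (6 + M + h)/(13 + M) (B(h, M) = (h + (6 + M))/(13 + M) = (6 + M + h)/(13 + M))
(G + B(K, -3 + H(-2, 6)))**2 = (157 + (6 + (-3 + (6 - 1*(-2))) + 5)/(13 + (-3 + (6 - 1*(-2)))))**2 = (157 + (6 + (-3 + (6 + 2)) + 5)/(13 + (-3 + (6 + 2))))**2 = (157 + (6 + (-3 + 8) + 5)/(13 + (-3 + 8)))**2 = (157 + (6 + 5 + 5)/(13 + 5))**2 = (157 + 16/18)**2 = (157 + (1/18)*16)**2 = (157 + 8/9)**2 = (1421/9)**2 = 2019241/81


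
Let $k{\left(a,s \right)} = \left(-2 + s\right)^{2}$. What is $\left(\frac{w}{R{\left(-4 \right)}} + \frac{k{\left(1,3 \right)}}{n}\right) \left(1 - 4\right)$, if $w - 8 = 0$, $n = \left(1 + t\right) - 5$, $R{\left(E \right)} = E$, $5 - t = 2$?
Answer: $9$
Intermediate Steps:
$t = 3$ ($t = 5 - 2 = 3$)
$n = -1$ ($n = \left(1 + 3\right) - 5 = 4 - 5 = -1$)
$w = 8$ ($w = 8 + 0 = 8$)
$\left(\frac{w}{R{\left(-4 \right)}} + \frac{k{\left(1,3 \right)}}{n}\right) \left(1 - 4\right) = \left(\frac{8}{-4} + \frac{\left(-2 + 3\right)^{2}}{-1}\right) \left(1 - 4\right) = \left(8 \left(- \frac{1}{4}\right) + 1^{2} \left(-1\right)\right) \left(-3\right) = \left(-2 + 1 \left(-1\right)\right) \left(-3\right) = \left(-2 - 1\right) \left(-3\right) = \left(-3\right) \left(-3\right) = 9$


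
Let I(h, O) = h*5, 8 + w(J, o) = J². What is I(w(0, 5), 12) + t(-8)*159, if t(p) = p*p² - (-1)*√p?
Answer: -81448 + 318*I*√2 ≈ -81448.0 + 449.72*I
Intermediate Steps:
w(J, o) = -8 + J²
I(h, O) = 5*h
t(p) = √p + p³ (t(p) = p³ + √p = √p + p³)
I(w(0, 5), 12) + t(-8)*159 = 5*(-8 + 0²) + (√(-8) + (-8)³)*159 = 5*(-8 + 0) + (2*I*√2 - 512)*159 = 5*(-8) + (-512 + 2*I*√2)*159 = -40 + (-81408 + 318*I*√2) = -81448 + 318*I*√2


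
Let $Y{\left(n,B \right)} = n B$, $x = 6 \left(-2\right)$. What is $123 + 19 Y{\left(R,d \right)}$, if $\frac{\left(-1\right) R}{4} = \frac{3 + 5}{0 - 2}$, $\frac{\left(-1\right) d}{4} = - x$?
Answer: $-14469$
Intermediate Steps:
$x = -12$
$d = -48$ ($d = - 4 \left(\left(-1\right) \left(-12\right)\right) = \left(-4\right) 12 = -48$)
$R = 16$ ($R = - 4 \frac{3 + 5}{0 - 2} = - 4 \frac{8}{-2} = - 4 \cdot 8 \left(- \frac{1}{2}\right) = \left(-4\right) \left(-4\right) = 16$)
$Y{\left(n,B \right)} = B n$
$123 + 19 Y{\left(R,d \right)} = 123 + 19 \left(\left(-48\right) 16\right) = 123 + 19 \left(-768\right) = 123 - 14592 = -14469$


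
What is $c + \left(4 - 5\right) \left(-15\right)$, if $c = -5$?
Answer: $10$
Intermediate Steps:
$c + \left(4 - 5\right) \left(-15\right) = -5 + \left(4 - 5\right) \left(-15\right) = -5 - -15 = -5 + 15 = 10$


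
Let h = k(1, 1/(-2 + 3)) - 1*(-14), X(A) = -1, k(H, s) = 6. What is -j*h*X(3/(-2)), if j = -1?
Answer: -20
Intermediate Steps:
h = 20 (h = 6 - 1*(-14) = 6 + 14 = 20)
-j*h*X(3/(-2)) = -(-1*20)*(-1) = -(-20)*(-1) = -1*20 = -20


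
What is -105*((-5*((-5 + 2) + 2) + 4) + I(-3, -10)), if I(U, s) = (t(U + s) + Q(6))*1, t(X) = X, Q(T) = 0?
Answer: 420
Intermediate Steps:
I(U, s) = U + s (I(U, s) = ((U + s) + 0)*1 = (U + s)*1 = U + s)
-105*((-5*((-5 + 2) + 2) + 4) + I(-3, -10)) = -105*((-5*((-5 + 2) + 2) + 4) + (-3 - 10)) = -105*((-5*(-3 + 2) + 4) - 13) = -105*((-5*(-1) + 4) - 13) = -105*((5 + 4) - 13) = -105*(9 - 13) = -105*(-4) = 420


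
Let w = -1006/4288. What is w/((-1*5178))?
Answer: 503/11101632 ≈ 4.5309e-5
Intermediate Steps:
w = -503/2144 (w = -1006*1/4288 = -503/2144 ≈ -0.23461)
w/((-1*5178)) = -503/(2144*((-1*5178))) = -503/2144/(-5178) = -503/2144*(-1/5178) = 503/11101632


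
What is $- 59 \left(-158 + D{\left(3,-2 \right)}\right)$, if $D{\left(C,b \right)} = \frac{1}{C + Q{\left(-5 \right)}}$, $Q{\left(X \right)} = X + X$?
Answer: $\frac{65313}{7} \approx 9330.4$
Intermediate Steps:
$Q{\left(X \right)} = 2 X$
$D{\left(C,b \right)} = \frac{1}{-10 + C}$ ($D{\left(C,b \right)} = \frac{1}{C + 2 \left(-5\right)} = \frac{1}{C - 10} = \frac{1}{-10 + C}$)
$- 59 \left(-158 + D{\left(3,-2 \right)}\right) = - 59 \left(-158 + \frac{1}{-10 + 3}\right) = - 59 \left(-158 + \frac{1}{-7}\right) = - 59 \left(-158 - \frac{1}{7}\right) = \left(-59\right) \left(- \frac{1107}{7}\right) = \frac{65313}{7}$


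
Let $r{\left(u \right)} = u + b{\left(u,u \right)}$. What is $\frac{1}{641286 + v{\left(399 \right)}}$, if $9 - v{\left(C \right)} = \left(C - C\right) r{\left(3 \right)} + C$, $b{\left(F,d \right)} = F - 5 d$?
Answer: $\frac{1}{640896} \approx 1.5603 \cdot 10^{-6}$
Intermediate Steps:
$r{\left(u \right)} = - 3 u$ ($r{\left(u \right)} = u + \left(u - 5 u\right) = u - 4 u = - 3 u$)
$v{\left(C \right)} = 9 - C$ ($v{\left(C \right)} = 9 - \left(\left(C - C\right) \left(\left(-3\right) 3\right) + C\right) = 9 - \left(0 \left(-9\right) + C\right) = 9 - \left(0 + C\right) = 9 - C$)
$\frac{1}{641286 + v{\left(399 \right)}} = \frac{1}{641286 + \left(9 - 399\right)} = \frac{1}{641286 - 390} = \frac{1}{640896}$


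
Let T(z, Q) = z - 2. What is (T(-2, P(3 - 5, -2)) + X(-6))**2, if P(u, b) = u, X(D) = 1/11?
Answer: 1849/121 ≈ 15.281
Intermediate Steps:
X(D) = 1/11
T(z, Q) = -2 + z
(T(-2, P(3 - 5, -2)) + X(-6))**2 = ((-2 - 2) + 1/11)**2 = (-4 + 1/11)**2 = (-43/11)**2 = 1849/121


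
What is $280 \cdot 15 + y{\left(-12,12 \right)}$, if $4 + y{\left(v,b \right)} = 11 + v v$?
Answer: $4351$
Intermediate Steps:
$y{\left(v,b \right)} = 7 + v^{2}$ ($y{\left(v,b \right)} = -4 + \left(11 + v v\right) = -4 + \left(11 + v^{2}\right) = 7 + v^{2}$)
$280 \cdot 15 + y{\left(-12,12 \right)} = 280 \cdot 15 + \left(7 + \left(-12\right)^{2}\right) = 4200 + \left(7 + 144\right) = 4200 + 151 = 4351$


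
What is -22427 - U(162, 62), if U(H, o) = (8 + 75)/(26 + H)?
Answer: -4216359/188 ≈ -22427.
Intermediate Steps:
U(H, o) = 83/(26 + H)
-22427 - U(162, 62) = -22427 - 83/(26 + 162) = -22427 - 83/188 = -4216359/188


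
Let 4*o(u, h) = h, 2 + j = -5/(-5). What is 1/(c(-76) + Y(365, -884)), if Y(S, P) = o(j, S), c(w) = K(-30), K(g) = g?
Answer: 4/245 ≈ 0.016327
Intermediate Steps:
j = -1 (j = -2 - 5/(-5) = -2 - 5*(-⅕) = -2 + 1 = -1)
c(w) = -30
o(u, h) = h/4
Y(S, P) = S/4
1/(c(-76) + Y(365, -884)) = 1/(-30 + (¼)*365) = 1/(-30 + 365/4) = 1/(245/4) = 4/245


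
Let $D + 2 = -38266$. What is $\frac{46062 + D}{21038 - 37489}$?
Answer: $- \frac{7794}{16451} \approx -0.47377$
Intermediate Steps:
$D = -38268$ ($D = -2 - 38266 = -38268$)
$\frac{46062 + D}{21038 - 37489} = \frac{46062 - 38268}{21038 - 37489} = \frac{7794}{-16451} = 7794 \left(- \frac{1}{16451}\right) = - \frac{7794}{16451}$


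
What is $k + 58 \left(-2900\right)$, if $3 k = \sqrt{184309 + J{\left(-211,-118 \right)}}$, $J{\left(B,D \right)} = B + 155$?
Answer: $-168200 + \frac{\sqrt{184253}}{3} \approx -1.6806 \cdot 10^{5}$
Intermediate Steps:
$J{\left(B,D \right)} = 155 + B$
$k = \frac{\sqrt{184253}}{3}$ ($k = \frac{\sqrt{184309 + \left(155 - 211\right)}}{3} = \frac{\sqrt{184309 - 56}}{3} = \frac{\sqrt{184253}}{3} \approx 143.08$)
$k + 58 \left(-2900\right) = \frac{\sqrt{184253}}{3} + 58 \left(-2900\right) = \frac{\sqrt{184253}}{3} - 168200 = -168200 + \frac{\sqrt{184253}}{3}$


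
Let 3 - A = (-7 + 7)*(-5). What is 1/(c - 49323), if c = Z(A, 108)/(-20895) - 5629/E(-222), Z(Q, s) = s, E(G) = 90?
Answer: -25074/1238293271 ≈ -2.0249e-5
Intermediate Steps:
A = 3 (A = 3 - (-7 + 7)*(-5) = 3 - 0*(-5) = 3 - 1*0 = 3 + 0 = 3)
c = -1568369/25074 (c = 108/(-20895) - 5629/90 = 108*(-1/20895) - 5629*1/90 = -36/6965 - 5629/90 = -1568369/25074 ≈ -62.550)
1/(c - 49323) = 1/(-1568369/25074 - 49323) = 1/(-1238293271/25074) = -25074/1238293271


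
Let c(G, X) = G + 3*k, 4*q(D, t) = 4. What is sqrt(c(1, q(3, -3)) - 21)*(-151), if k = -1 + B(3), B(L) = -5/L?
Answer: -302*I*sqrt(7) ≈ -799.02*I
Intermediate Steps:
q(D, t) = 1 (q(D, t) = (1/4)*4 = 1)
k = -8/3 (k = -1 - 5/3 = -8/3 ≈ -2.6667)
c(G, X) = -8 + G (c(G, X) = G + 3*(-8/3) = G - 8 = -8 + G)
sqrt(c(1, q(3, -3)) - 21)*(-151) = sqrt((-8 + 1) - 21)*(-151) = sqrt(-7 - 21)*(-151) = sqrt(-28)*(-151) = (2*I*sqrt(7))*(-151) = -302*I*sqrt(7)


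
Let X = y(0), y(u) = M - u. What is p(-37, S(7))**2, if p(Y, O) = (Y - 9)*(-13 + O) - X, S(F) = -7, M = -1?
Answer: 848241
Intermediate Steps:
y(u) = -1 - u
X = -1 (X = -1 - 1*0 = -1 + 0 = -1)
p(Y, O) = 1 + (-13 + O)*(-9 + Y) (p(Y, O) = (Y - 9)*(-13 + O) - 1*(-1) = (-9 + Y)*(-13 + O) + 1 = (-13 + O)*(-9 + Y) + 1 = 1 + (-13 + O)*(-9 + Y))
p(-37, S(7))**2 = (118 - 13*(-37) - 9*(-7) - 7*(-37))**2 = (118 + 481 + 63 + 259)**2 = 921**2 = 848241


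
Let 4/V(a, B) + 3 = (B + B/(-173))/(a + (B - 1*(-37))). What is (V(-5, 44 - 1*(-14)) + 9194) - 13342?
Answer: -76217456/18367 ≈ -4149.7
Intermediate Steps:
V(a, B) = 4/(-3 + 172*B/(173*(37 + B + a))) (V(a, B) = 4/(-3 + (B + B/(-173))/(a + (B - 1*(-37)))) = 4/(-3 + (B - B/173)/(a + (B + 37))) = 4/(-3 + (172*B/173)/(a + (37 + B))) = 4/(-3 + (172*B/173)/(37 + B + a)) = 4/(-3 + 172*B/(173*(37 + B + a))))
(V(-5, 44 - 1*(-14)) + 9194) - 13342 = (692*(-37 - (44 - 1*(-14)) - 1*(-5))/(19203 + 347*(44 - 1*(-14)) + 519*(-5)) + 9194) - 13342 = (692*(-37 - (44 + 14) + 5)/(19203 + 347*(44 + 14) - 2595) + 9194) - 13342 = (692*(-37 - 1*58 + 5)/(19203 + 347*58 - 2595) + 9194) - 13342 = (692*(-37 - 58 + 5)/(19203 + 20126 - 2595) + 9194) - 13342 = (692*(-90)/36734 + 9194) - 13342 = (692*(1/36734)*(-90) + 9194) - 13342 = (-31140/18367 + 9194) - 13342 = 168835058/18367 - 13342 = -76217456/18367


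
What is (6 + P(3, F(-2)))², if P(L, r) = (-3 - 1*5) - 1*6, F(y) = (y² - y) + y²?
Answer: 64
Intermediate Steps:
F(y) = -y + 2*y²
P(L, r) = -14 (P(L, r) = (-3 - 5) - 6 = -8 - 6 = -14)
(6 + P(3, F(-2)))² = (6 - 14)² = (-8)² = 64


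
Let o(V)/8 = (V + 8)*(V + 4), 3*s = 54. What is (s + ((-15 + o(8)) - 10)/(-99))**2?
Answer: 73441/9801 ≈ 7.4932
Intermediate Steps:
s = 18 (s = (1/3)*54 = 18)
o(V) = 8*(4 + V)*(8 + V) (o(V) = 8*((V + 8)*(V + 4)) = 8*((8 + V)*(4 + V)) = 8*((4 + V)*(8 + V)) = 8*(4 + V)*(8 + V))
(s + ((-15 + o(8)) - 10)/(-99))**2 = (18 + ((-15 + (256 + 8*8**2 + 96*8)) - 10)/(-99))**2 = (18 + ((-15 + (256 + 8*64 + 768)) - 10)*(-1/99))**2 = (18 + ((-15 + (256 + 512 + 768)) - 10)*(-1/99))**2 = (18 + ((-15 + 1536) - 10)*(-1/99))**2 = (18 + (1521 - 10)*(-1/99))**2 = (18 + 1511*(-1/99))**2 = (18 - 1511/99)**2 = (271/99)**2 = 73441/9801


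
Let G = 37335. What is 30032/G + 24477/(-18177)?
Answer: -122652377/226212765 ≈ -0.54220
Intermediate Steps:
30032/G + 24477/(-18177) = 30032/37335 + 24477/(-18177) = 30032*(1/37335) + 24477*(-1/18177) = 30032/37335 - 8159/6059 = -122652377/226212765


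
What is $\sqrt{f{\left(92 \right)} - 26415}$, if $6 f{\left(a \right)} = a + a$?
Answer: $\frac{i \sqrt{237459}}{3} \approx 162.43 i$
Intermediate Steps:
$f{\left(a \right)} = \frac{a}{3}$ ($f{\left(a \right)} = \frac{a + a}{6} = \frac{2 a}{6} = \frac{a}{3}$)
$\sqrt{f{\left(92 \right)} - 26415} = \sqrt{\frac{1}{3} \cdot 92 - 26415} = \sqrt{\frac{92}{3} - 26415} = \sqrt{- \frac{79153}{3}} = \frac{i \sqrt{237459}}{3}$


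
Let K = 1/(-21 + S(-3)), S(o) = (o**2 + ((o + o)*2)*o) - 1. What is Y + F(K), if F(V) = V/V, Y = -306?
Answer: -305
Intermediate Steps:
S(o) = -1 + 5*o**2 (S(o) = (o**2 + ((2*o)*2)*o) - 1 = (o**2 + (4*o)*o) - 1 = (o**2 + 4*o**2) - 1 = 5*o**2 - 1 = -1 + 5*o**2)
K = 1/23 (K = 1/(-21 + (-1 + 5*(-3)**2)) = 1/(-21 + (-1 + 5*9)) = 1/(-21 + (-1 + 45)) = 1/(-21 + 44) = 1/23 ≈ 0.043478)
F(V) = 1
Y + F(K) = -306 + 1 = -305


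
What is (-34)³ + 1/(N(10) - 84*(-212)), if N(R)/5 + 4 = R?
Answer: -701104751/17838 ≈ -39304.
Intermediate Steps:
N(R) = -20 + 5*R
(-34)³ + 1/(N(10) - 84*(-212)) = (-34)³ + 1/((-20 + 5*10) - 84*(-212)) = -39304 + 1/((-20 + 50) + 17808) = -39304 + 1/(30 + 17808) = -39304 + 1/17838 = -701104751/17838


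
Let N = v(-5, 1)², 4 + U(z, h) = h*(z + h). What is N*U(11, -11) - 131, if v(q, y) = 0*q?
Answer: -131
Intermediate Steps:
U(z, h) = -4 + h*(h + z) (U(z, h) = -4 + h*(z + h) = -4 + h*(h + z))
v(q, y) = 0
N = 0 (N = 0² = 0)
N*U(11, -11) - 131 = 0*(-4 + (-11)² - 11*11) - 131 = 0*(-4 + 121 - 121) - 131 = 0*(-4) - 131 = 0 - 131 = -131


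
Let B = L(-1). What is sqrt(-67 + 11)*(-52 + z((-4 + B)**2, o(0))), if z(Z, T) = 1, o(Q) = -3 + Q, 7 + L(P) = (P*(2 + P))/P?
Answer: -102*I*sqrt(14) ≈ -381.65*I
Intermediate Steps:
L(P) = -5 + P (L(P) = -7 + (P*(2 + P))/P = -7 + (2 + P) = -5 + P)
B = -6 (B = -5 - 1 = -6)
sqrt(-67 + 11)*(-52 + z((-4 + B)**2, o(0))) = sqrt(-67 + 11)*(-52 + 1) = sqrt(-56)*(-51) = (2*I*sqrt(14))*(-51) = -102*I*sqrt(14)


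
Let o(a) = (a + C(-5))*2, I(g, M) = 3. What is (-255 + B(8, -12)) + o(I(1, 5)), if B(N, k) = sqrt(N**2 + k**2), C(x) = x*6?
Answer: -309 + 4*sqrt(13) ≈ -294.58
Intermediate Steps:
C(x) = 6*x
o(a) = -60 + 2*a (o(a) = (a + 6*(-5))*2 = (a - 30)*2 = (-30 + a)*2 = -60 + 2*a)
(-255 + B(8, -12)) + o(I(1, 5)) = (-255 + sqrt(8**2 + (-12)**2)) + (-60 + 2*3) = (-255 + sqrt(64 + 144)) + (-60 + 6) = (-255 + sqrt(208)) - 54 = (-255 + 4*sqrt(13)) - 54 = -309 + 4*sqrt(13)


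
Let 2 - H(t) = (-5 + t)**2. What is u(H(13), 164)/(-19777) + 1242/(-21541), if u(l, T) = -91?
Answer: -22602803/426016357 ≈ -0.053056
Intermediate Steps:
H(t) = 2 - (-5 + t)**2
u(H(13), 164)/(-19777) + 1242/(-21541) = -91/(-19777) + 1242/(-21541) = -91*(-1/19777) + 1242*(-1/21541) = 91/19777 - 1242/21541 = -22602803/426016357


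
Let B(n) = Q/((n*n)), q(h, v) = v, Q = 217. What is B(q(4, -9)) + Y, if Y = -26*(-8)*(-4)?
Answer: -67175/81 ≈ -829.32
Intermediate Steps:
B(n) = 217/n**2 (B(n) = 217/((n*n)) = 217/(n**2) = 217/n**2)
Y = -832 (Y = 208*(-4) = -832)
B(q(4, -9)) + Y = 217/(-9)**2 - 832 = 217*(1/81) - 832 = 217/81 - 832 = -67175/81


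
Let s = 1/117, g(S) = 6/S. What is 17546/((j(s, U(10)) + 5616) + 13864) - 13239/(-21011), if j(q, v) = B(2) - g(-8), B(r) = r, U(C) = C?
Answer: 2506364533/1637408241 ≈ 1.5307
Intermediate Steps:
s = 1/117 ≈ 0.0085470
j(q, v) = 11/4 (j(q, v) = 2 - 6/(-8) = 2 - 6*(-1)/8 = 2 - 1*(-¾) = 2 + ¾ = 11/4)
17546/((j(s, U(10)) + 5616) + 13864) - 13239/(-21011) = 17546/((11/4 + 5616) + 13864) - 13239/(-21011) = 17546/(22475/4 + 13864) - 13239*(-1/21011) = 17546/(77931/4) + 13239/21011 = 17546*(4/77931) + 13239/21011 = 70184/77931 + 13239/21011 = 2506364533/1637408241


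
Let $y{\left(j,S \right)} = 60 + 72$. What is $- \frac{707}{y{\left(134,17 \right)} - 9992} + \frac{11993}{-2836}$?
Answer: $- \frac{14530741}{3495370} \approx -4.1571$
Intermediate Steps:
$y{\left(j,S \right)} = 132$
$- \frac{707}{y{\left(134,17 \right)} - 9992} + \frac{11993}{-2836} = - \frac{707}{132 - 9992} + \frac{11993}{-2836} = - \frac{707}{132 - 9992} + 11993 \left(- \frac{1}{2836}\right) = - \frac{707}{-9860} - \frac{11993}{2836} = \left(-707\right) \left(- \frac{1}{9860}\right) - \frac{11993}{2836} = \frac{707}{9860} - \frac{11993}{2836} = - \frac{14530741}{3495370}$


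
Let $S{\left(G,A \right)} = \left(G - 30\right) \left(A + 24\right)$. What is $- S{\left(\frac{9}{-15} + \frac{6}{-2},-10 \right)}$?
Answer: $\frac{2352}{5} \approx 470.4$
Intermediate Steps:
$S{\left(G,A \right)} = \left(-30 + G\right) \left(24 + A\right)$
$- S{\left(\frac{9}{-15} + \frac{6}{-2},-10 \right)} = - (-720 - -300 + 24 \left(\frac{9}{-15} + \frac{6}{-2}\right) - 10 \left(\frac{9}{-15} + \frac{6}{-2}\right)) = - (-720 + 300 + 24 \left(9 \left(- \frac{1}{15}\right) + 6 \left(- \frac{1}{2}\right)\right) - 10 \left(9 \left(- \frac{1}{15}\right) + 6 \left(- \frac{1}{2}\right)\right)) = - (-720 + 300 + 24 \left(- \frac{3}{5} - 3\right) - 10 \left(- \frac{3}{5} - 3\right)) = - (-720 + 300 + 24 \left(- \frac{18}{5}\right) - -36) = - (-720 + 300 - \frac{432}{5} + 36) = \left(-1\right) \left(- \frac{2352}{5}\right) = \frac{2352}{5}$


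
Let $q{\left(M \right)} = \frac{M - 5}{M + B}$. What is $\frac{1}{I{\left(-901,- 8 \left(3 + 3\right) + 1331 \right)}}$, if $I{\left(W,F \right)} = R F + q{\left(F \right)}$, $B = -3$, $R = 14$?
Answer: $\frac{640}{11496319} \approx 5.567 \cdot 10^{-5}$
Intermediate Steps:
$q{\left(M \right)} = \frac{-5 + M}{-3 + M}$ ($q{\left(M \right)} = \frac{M - 5}{M - 3} = \frac{-5 + M}{-3 + M}$)
$I{\left(W,F \right)} = 14 F + \frac{-5 + F}{-3 + F}$
$\frac{1}{I{\left(-901,- 8 \left(3 + 3\right) + 1331 \right)}} = \frac{1}{\frac{1}{-3 + \left(- 8 \left(3 + 3\right) + 1331\right)} \left(-5 + \left(- 8 \left(3 + 3\right) + 1331\right) + 14 \left(- 8 \left(3 + 3\right) + 1331\right) \left(-3 + \left(- 8 \left(3 + 3\right) + 1331\right)\right)\right)} = \frac{1}{\frac{1}{-3 + \left(\left(-8\right) 6 + 1331\right)} \left(-5 + \left(\left(-8\right) 6 + 1331\right) + 14 \left(\left(-8\right) 6 + 1331\right) \left(-3 + \left(\left(-8\right) 6 + 1331\right)\right)\right)} = \frac{1}{\frac{1}{-3 + \left(-48 + 1331\right)} \left(-5 + \left(-48 + 1331\right) + 14 \left(-48 + 1331\right) \left(-3 + \left(-48 + 1331\right)\right)\right)} = \frac{1}{\frac{1}{-3 + 1283} \left(-5 + 1283 + 14 \cdot 1283 \left(-3 + 1283\right)\right)} = \frac{1}{\frac{1}{1280} \left(-5 + 1283 + 14 \cdot 1283 \cdot 1280\right)} = \frac{1}{\frac{1}{1280} \left(-5 + 1283 + 22991360\right)} = \frac{1}{\frac{1}{1280} \cdot 22992638} = \frac{1}{\frac{11496319}{640}} = \frac{640}{11496319}$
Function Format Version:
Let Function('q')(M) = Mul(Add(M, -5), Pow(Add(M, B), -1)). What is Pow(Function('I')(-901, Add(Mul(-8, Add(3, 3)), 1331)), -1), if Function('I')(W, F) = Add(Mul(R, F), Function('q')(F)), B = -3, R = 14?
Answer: Rational(640, 11496319) ≈ 5.5670e-5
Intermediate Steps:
Function('q')(M) = Mul(Pow(Add(-3, M), -1), Add(-5, M)) (Function('q')(M) = Mul(Add(M, -5), Pow(Add(M, -3), -1)) = Mul(Add(-5, M), Pow(Add(-3, M), -1)) = Mul(Pow(Add(-3, M), -1), Add(-5, M)))
Function('I')(W, F) = Add(Mul(14, F), Mul(Pow(Add(-3, F), -1), Add(-5, F)))
Pow(Function('I')(-901, Add(Mul(-8, Add(3, 3)), 1331)), -1) = Pow(Mul(Pow(Add(-3, Add(Mul(-8, Add(3, 3)), 1331)), -1), Add(-5, Add(Mul(-8, Add(3, 3)), 1331), Mul(14, Add(Mul(-8, Add(3, 3)), 1331), Add(-3, Add(Mul(-8, Add(3, 3)), 1331))))), -1) = Pow(Mul(Pow(Add(-3, Add(Mul(-8, 6), 1331)), -1), Add(-5, Add(Mul(-8, 6), 1331), Mul(14, Add(Mul(-8, 6), 1331), Add(-3, Add(Mul(-8, 6), 1331))))), -1) = Pow(Mul(Pow(Add(-3, Add(-48, 1331)), -1), Add(-5, Add(-48, 1331), Mul(14, Add(-48, 1331), Add(-3, Add(-48, 1331))))), -1) = Pow(Mul(Pow(Add(-3, 1283), -1), Add(-5, 1283, Mul(14, 1283, Add(-3, 1283)))), -1) = Pow(Mul(Pow(1280, -1), Add(-5, 1283, Mul(14, 1283, 1280))), -1) = Pow(Mul(Rational(1, 1280), Add(-5, 1283, 22991360)), -1) = Pow(Mul(Rational(1, 1280), 22992638), -1) = Pow(Rational(11496319, 640), -1) = Rational(640, 11496319)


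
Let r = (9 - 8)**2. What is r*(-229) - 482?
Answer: -711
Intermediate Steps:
r = 1 (r = 1**2 = 1)
r*(-229) - 482 = 1*(-229) - 482 = -229 - 482 = -711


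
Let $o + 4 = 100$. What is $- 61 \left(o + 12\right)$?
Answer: $-6588$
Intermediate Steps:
$o = 96$ ($o = -4 + 100 = 96$)
$- 61 \left(o + 12\right) = - 61 \left(96 + 12\right) = \left(-61\right) 108 = -6588$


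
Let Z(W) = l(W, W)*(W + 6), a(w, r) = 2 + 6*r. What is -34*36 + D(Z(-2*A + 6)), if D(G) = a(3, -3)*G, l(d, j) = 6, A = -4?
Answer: -3144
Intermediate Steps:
Z(W) = 36 + 6*W (Z(W) = 6*(W + 6) = 6*(6 + W) = 36 + 6*W)
D(G) = -16*G (D(G) = (2 + 6*(-3))*G = (2 - 18)*G = -16*G)
-34*36 + D(Z(-2*A + 6)) = -34*36 - 16*(36 + 6*(-2*(-4) + 6)) = -1224 - 16*(36 + 6*(8 + 6)) = -1224 - 16*(36 + 6*14) = -1224 - 16*(36 + 84) = -1224 - 16*120 = -1224 - 1920 = -3144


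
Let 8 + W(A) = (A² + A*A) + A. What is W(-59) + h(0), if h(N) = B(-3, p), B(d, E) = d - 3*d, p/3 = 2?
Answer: 6901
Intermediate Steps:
p = 6 (p = 3*2 = 6)
B(d, E) = -2*d
W(A) = -8 + A + 2*A² (W(A) = -8 + ((A² + A*A) + A) = -8 + ((A² + A²) + A) = -8 + (2*A² + A) = -8 + (A + 2*A²) = -8 + A + 2*A²)
h(N) = 6 (h(N) = -2*(-3) = 6)
W(-59) + h(0) = (-8 - 59 + 2*(-59)²) + 6 = (-8 - 59 + 2*3481) + 6 = (-8 - 59 + 6962) + 6 = 6895 + 6 = 6901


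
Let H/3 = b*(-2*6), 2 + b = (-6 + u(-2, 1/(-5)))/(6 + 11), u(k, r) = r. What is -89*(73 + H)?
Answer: -1196249/85 ≈ -14074.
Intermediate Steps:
b = -201/85 (b = -2 + (-6 + 1/(-5))/(6 + 11) = -2 + (-6 - ⅕)/17 = -2 - 31/5*1/17 = -2 - 31/85 = -201/85 ≈ -2.3647)
H = 7236/85 (H = 3*(-(-402)*6/85) = 3*(-201/85*(-12)) = 3*(2412/85) = 7236/85 ≈ 85.129)
-89*(73 + H) = -89*(73 + 7236/85) = -89*13441/85 = -1196249/85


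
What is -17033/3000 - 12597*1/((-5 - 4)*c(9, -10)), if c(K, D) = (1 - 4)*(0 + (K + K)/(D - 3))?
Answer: 26833609/81000 ≈ 331.28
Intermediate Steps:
c(K, D) = -6*K/(-3 + D) (c(K, D) = -3*(0 + (2*K)/(-3 + D)) = -3*(0 + 2*K/(-3 + D)) = -6*K/(-3 + D))
-17033/3000 - 12597*1/((-5 - 4)*c(9, -10)) = -17033/3000 - 12597*13/(54*(-5 - 4)) = -17033*1/3000 - 12597/((-(-54)*9/(-13))) = -17033/3000 - 12597/((-(-54)*9*(-1)/13)) = -17033/3000 - 12597/((-9*54/13)) = -17033/3000 - 12597/(-486/13) = -17033/3000 - 12597*(-13/486) = -17033/3000 + 54587/162 = 26833609/81000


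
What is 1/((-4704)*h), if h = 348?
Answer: -1/1636992 ≈ -6.1088e-7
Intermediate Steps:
1/((-4704)*h) = 1/(-4704*348) = -1/4704*1/348 = -1/1636992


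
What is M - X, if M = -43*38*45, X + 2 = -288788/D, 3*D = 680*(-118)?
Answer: -1475188271/20060 ≈ -73539.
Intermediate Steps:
D = -80240/3 (D = (680*(-118))/3 = (1/3)*(-80240) = -80240/3 ≈ -26747.)
X = 176471/20060 (X = -2 - 288788/(-80240/3) = -2 - 288788*(-3/80240) = -2 + 216591/20060 = 176471/20060 ≈ 8.7972)
M = -73530 (M = -1634*45 = -73530)
M - X = -73530 - 1*176471/20060 = -73530 - 176471/20060 = -1475188271/20060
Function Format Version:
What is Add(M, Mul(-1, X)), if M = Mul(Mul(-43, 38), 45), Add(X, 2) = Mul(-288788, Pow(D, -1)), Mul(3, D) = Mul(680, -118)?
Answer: Rational(-1475188271, 20060) ≈ -73539.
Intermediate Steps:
D = Rational(-80240, 3) (D = Mul(Rational(1, 3), Mul(680, -118)) = Mul(Rational(1, 3), -80240) = Rational(-80240, 3) ≈ -26747.)
X = Rational(176471, 20060) (X = Add(-2, Mul(-288788, Pow(Rational(-80240, 3), -1))) = Add(-2, Mul(-288788, Rational(-3, 80240))) = Add(-2, Rational(216591, 20060)) = Rational(176471, 20060) ≈ 8.7972)
M = -73530 (M = Mul(-1634, 45) = -73530)
Add(M, Mul(-1, X)) = Add(-73530, Mul(-1, Rational(176471, 20060))) = Add(-73530, Rational(-176471, 20060)) = Rational(-1475188271, 20060)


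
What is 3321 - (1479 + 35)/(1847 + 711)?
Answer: 4246802/1279 ≈ 3320.4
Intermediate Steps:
3321 - (1479 + 35)/(1847 + 711) = 3321 - 1514/2558 = 3321 - 1*757/1279 = 3321 - 757/1279 = 4246802/1279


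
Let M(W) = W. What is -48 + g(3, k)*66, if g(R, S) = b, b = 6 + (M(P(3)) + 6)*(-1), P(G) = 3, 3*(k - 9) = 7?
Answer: -246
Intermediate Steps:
k = 34/3 (k = 9 + (⅓)*7 = 9 + 7/3 = 34/3 ≈ 11.333)
b = -3 (b = 6 + (3 + 6)*(-1) = 6 + 9*(-1) = 6 - 9 = -3)
g(R, S) = -3
-48 + g(3, k)*66 = -48 - 3*66 = -48 - 198 = -246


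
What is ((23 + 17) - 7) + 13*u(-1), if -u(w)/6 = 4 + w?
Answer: -201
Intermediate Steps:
u(w) = -24 - 6*w (u(w) = -6*(4 + w) = -24 - 6*w)
((23 + 17) - 7) + 13*u(-1) = ((23 + 17) - 7) + 13*(-24 - 6*(-1)) = (40 - 7) + 13*(-24 + 6) = 33 + 13*(-18) = 33 - 234 = -201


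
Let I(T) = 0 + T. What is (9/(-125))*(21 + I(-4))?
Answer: -153/125 ≈ -1.2240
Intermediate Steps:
I(T) = T
(9/(-125))*(21 + I(-4)) = (9/(-125))*(21 - 4) = (9*(-1/125))*17 = -9/125*17 = -153/125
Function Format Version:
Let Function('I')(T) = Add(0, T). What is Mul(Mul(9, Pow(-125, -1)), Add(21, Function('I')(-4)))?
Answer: Rational(-153, 125) ≈ -1.2240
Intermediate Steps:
Function('I')(T) = T
Mul(Mul(9, Pow(-125, -1)), Add(21, Function('I')(-4))) = Mul(Mul(9, Pow(-125, -1)), Add(21, -4)) = Mul(Mul(9, Rational(-1, 125)), 17) = Mul(Rational(-9, 125), 17) = Rational(-153, 125)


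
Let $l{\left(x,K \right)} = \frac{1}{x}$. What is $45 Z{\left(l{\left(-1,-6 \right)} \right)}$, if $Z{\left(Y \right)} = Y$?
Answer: $-45$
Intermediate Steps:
$45 Z{\left(l{\left(-1,-6 \right)} \right)} = \frac{45}{-1} = 45 \left(-1\right) = -45$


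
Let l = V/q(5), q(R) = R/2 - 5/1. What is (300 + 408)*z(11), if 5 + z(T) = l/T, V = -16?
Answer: -172044/55 ≈ -3128.1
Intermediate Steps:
q(R) = -5 + R/2 (q(R) = R*(½) - 5*1 = R/2 - 5 = -5 + R/2)
l = 32/5 (l = -16/(-5 + (½)*5) = -16/(-5 + 5/2) = -16/(-5/2) = -16*(-⅖) = 32/5 ≈ 6.4000)
z(T) = -5 + 32/(5*T)
(300 + 408)*z(11) = (300 + 408)*(-5 + (32/5)/11) = 708*(-5 + (32/5)*(1/11)) = 708*(-5 + 32/55) = 708*(-243/55) = -172044/55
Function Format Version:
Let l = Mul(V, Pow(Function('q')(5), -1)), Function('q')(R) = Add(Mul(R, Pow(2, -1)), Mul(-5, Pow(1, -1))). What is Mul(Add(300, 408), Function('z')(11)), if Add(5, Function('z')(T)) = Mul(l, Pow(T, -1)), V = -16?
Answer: Rational(-172044, 55) ≈ -3128.1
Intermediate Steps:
Function('q')(R) = Add(-5, Mul(Rational(1, 2), R)) (Function('q')(R) = Add(Mul(R, Rational(1, 2)), Mul(-5, 1)) = Add(Mul(Rational(1, 2), R), -5) = Add(-5, Mul(Rational(1, 2), R)))
l = Rational(32, 5) (l = Mul(-16, Pow(Add(-5, Mul(Rational(1, 2), 5)), -1)) = Mul(-16, Pow(Add(-5, Rational(5, 2)), -1)) = Mul(-16, Pow(Rational(-5, 2), -1)) = Mul(-16, Rational(-2, 5)) = Rational(32, 5) ≈ 6.4000)
Function('z')(T) = Add(-5, Mul(Rational(32, 5), Pow(T, -1)))
Mul(Add(300, 408), Function('z')(11)) = Mul(Add(300, 408), Add(-5, Mul(Rational(32, 5), Pow(11, -1)))) = Mul(708, Add(-5, Mul(Rational(32, 5), Rational(1, 11)))) = Mul(708, Add(-5, Rational(32, 55))) = Mul(708, Rational(-243, 55)) = Rational(-172044, 55)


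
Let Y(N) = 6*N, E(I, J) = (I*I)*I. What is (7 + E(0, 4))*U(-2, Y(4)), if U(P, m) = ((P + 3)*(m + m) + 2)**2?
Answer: 17500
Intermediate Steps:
E(I, J) = I**3 (E(I, J) = I**2*I = I**3)
U(P, m) = (2 + 2*m*(3 + P))**2 (U(P, m) = ((3 + P)*(2*m) + 2)**2 = (2*m*(3 + P) + 2)**2 = (2 + 2*m*(3 + P))**2)
(7 + E(0, 4))*U(-2, Y(4)) = (7 + 0**3)*(4*(1 + 3*(6*4) - 12*4)**2) = (7 + 0)*(4*(1 + 3*24 - 2*24)**2) = 7*(4*(1 + 72 - 48)**2) = 7*(4*25**2) = 7*(4*625) = 7*2500 = 17500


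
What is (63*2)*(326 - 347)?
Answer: -2646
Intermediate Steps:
(63*2)*(326 - 347) = 126*(-21) = -2646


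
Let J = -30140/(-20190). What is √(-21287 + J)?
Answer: I*√86767411341/2019 ≈ 145.9*I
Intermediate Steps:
J = 3014/2019 (J = -30140*(-1/20190) = 3014/2019 ≈ 1.4928)
√(-21287 + J) = √(-21287 + 3014/2019) = √(-42975439/2019) = I*√86767411341/2019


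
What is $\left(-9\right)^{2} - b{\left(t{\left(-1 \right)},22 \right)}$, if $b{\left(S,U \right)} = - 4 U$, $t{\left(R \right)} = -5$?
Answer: $169$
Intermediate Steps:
$\left(-9\right)^{2} - b{\left(t{\left(-1 \right)},22 \right)} = \left(-9\right)^{2} - \left(-4\right) 22 = 81 - -88 = 81 + 88 = 169$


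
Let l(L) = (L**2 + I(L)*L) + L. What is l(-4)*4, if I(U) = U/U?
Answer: 32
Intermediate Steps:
I(U) = 1
l(L) = L**2 + 2*L (l(L) = (L**2 + 1*L) + L = (L**2 + L) + L = (L + L**2) + L = L**2 + 2*L)
l(-4)*4 = -4*(2 - 4)*4 = -4*(-2)*4 = 8*4 = 32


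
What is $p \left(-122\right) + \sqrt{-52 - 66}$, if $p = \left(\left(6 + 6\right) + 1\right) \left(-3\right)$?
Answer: $4758 + i \sqrt{118} \approx 4758.0 + 10.863 i$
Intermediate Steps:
$p = -39$ ($p = \left(12 + 1\right) \left(-3\right) = 13 \left(-3\right) = -39$)
$p \left(-122\right) + \sqrt{-52 - 66} = \left(-39\right) \left(-122\right) + \sqrt{-52 - 66} = 4758 + \sqrt{-118} = 4758 + i \sqrt{118}$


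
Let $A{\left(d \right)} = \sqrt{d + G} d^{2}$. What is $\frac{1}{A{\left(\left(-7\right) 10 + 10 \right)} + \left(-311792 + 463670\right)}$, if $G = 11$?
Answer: $\frac{25313}{3950327814} - \frac{700 i}{658387969} \approx 6.4078 \cdot 10^{-6} - 1.0632 \cdot 10^{-6} i$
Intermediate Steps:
$A{\left(d \right)} = d^{2} \sqrt{11 + d}$ ($A{\left(d \right)} = \sqrt{d + 11} d^{2} = \sqrt{11 + d} d^{2} = d^{2} \sqrt{11 + d}$)
$\frac{1}{A{\left(\left(-7\right) 10 + 10 \right)} + \left(-311792 + 463670\right)} = \frac{1}{\left(\left(-7\right) 10 + 10\right)^{2} \sqrt{11 + \left(\left(-7\right) 10 + 10\right)} + \left(-311792 + 463670\right)} = \frac{1}{\left(-70 + 10\right)^{2} \sqrt{11 + \left(-70 + 10\right)} + 151878} = \frac{1}{\left(-60\right)^{2} \sqrt{11 - 60} + 151878} = \frac{1}{3600 \sqrt{-49} + 151878} = \frac{1}{3600 \cdot 7 i + 151878} = \frac{1}{25200 i + 151878} = \frac{1}{151878 + 25200 i} = \frac{151878 - 25200 i}{23701966884}$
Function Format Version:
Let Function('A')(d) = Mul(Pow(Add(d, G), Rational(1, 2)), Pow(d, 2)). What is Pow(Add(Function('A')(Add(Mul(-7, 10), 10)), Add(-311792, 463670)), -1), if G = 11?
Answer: Add(Rational(25313, 3950327814), Mul(Rational(-700, 658387969), I)) ≈ Add(6.4078e-6, Mul(-1.0632e-6, I))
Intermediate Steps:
Function('A')(d) = Mul(Pow(d, 2), Pow(Add(11, d), Rational(1, 2))) (Function('A')(d) = Mul(Pow(Add(d, 11), Rational(1, 2)), Pow(d, 2)) = Mul(Pow(Add(11, d), Rational(1, 2)), Pow(d, 2)) = Mul(Pow(d, 2), Pow(Add(11, d), Rational(1, 2))))
Pow(Add(Function('A')(Add(Mul(-7, 10), 10)), Add(-311792, 463670)), -1) = Pow(Add(Mul(Pow(Add(Mul(-7, 10), 10), 2), Pow(Add(11, Add(Mul(-7, 10), 10)), Rational(1, 2))), Add(-311792, 463670)), -1) = Pow(Add(Mul(Pow(Add(-70, 10), 2), Pow(Add(11, Add(-70, 10)), Rational(1, 2))), 151878), -1) = Pow(Add(Mul(Pow(-60, 2), Pow(Add(11, -60), Rational(1, 2))), 151878), -1) = Pow(Add(Mul(3600, Pow(-49, Rational(1, 2))), 151878), -1) = Pow(Add(Mul(3600, Mul(7, I)), 151878), -1) = Pow(Add(Mul(25200, I), 151878), -1) = Pow(Add(151878, Mul(25200, I)), -1) = Mul(Rational(1, 23701966884), Add(151878, Mul(-25200, I)))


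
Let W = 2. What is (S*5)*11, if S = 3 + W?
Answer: 275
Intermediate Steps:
S = 5 (S = 3 + 2 = 5)
(S*5)*11 = (5*5)*11 = 25*11 = 275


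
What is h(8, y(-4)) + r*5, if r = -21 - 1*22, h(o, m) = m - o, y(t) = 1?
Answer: -222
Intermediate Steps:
r = -43 (r = -21 - 22 = -43)
h(8, y(-4)) + r*5 = (1 - 1*8) - 43*5 = (1 - 8) - 215 = -7 - 215 = -222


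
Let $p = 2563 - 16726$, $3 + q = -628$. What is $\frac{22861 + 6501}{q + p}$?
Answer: $- \frac{14681}{7397} \approx -1.9847$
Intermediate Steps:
$q = -631$ ($q = -3 - 628 = -631$)
$p = -14163$ ($p = 2563 - 16726 = -14163$)
$\frac{22861 + 6501}{q + p} = \frac{22861 + 6501}{-631 - 14163} = \frac{29362}{-14794} = 29362 \left(- \frac{1}{14794}\right) = - \frac{14681}{7397}$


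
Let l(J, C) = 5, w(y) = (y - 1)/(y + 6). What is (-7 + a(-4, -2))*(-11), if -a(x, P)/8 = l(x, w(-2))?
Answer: 517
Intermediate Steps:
w(y) = (-1 + y)/(6 + y)
a(x, P) = -40 (a(x, P) = -8*5 = -40)
(-7 + a(-4, -2))*(-11) = (-7 - 40)*(-11) = -47*(-11) = 517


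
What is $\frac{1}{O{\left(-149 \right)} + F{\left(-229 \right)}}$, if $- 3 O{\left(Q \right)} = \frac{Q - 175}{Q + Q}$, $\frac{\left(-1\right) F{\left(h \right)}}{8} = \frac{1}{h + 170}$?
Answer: $- \frac{8791}{1994} \approx -4.4087$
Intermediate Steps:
$F{\left(h \right)} = - \frac{8}{170 + h}$ ($F{\left(h \right)} = - \frac{8}{h + 170} = - \frac{8}{170 + h}$)
$O{\left(Q \right)} = - \frac{-175 + Q}{6 Q}$ ($O{\left(Q \right)} = - \frac{\left(Q - 175\right) \frac{1}{Q + Q}}{3} = - \frac{\left(-175 + Q\right) \frac{1}{2 Q}}{3} = - \frac{\frac{1}{2} \frac{1}{Q} \left(-175 + Q\right)}{3} = - \frac{-175 + Q}{6 Q}$)
$\frac{1}{O{\left(-149 \right)} + F{\left(-229 \right)}} = \frac{1}{\frac{175 - -149}{6 \left(-149\right)} - \frac{8}{170 - 229}} = \frac{1}{\frac{1}{6} \left(- \frac{1}{149}\right) \left(175 + 149\right) - \frac{8}{-59}} = \frac{1}{\frac{1}{6} \left(- \frac{1}{149}\right) 324 - - \frac{8}{59}} = \frac{1}{- \frac{54}{149} + \frac{8}{59}} = \frac{1}{- \frac{1994}{8791}} = - \frac{8791}{1994}$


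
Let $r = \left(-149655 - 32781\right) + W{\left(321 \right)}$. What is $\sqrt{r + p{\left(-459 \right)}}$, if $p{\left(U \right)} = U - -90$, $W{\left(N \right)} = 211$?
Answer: $i \sqrt{182594} \approx 427.31 i$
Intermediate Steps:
$p{\left(U \right)} = 90 + U$ ($p{\left(U \right)} = U + 90 = 90 + U$)
$r = -182225$ ($r = \left(-149655 - 32781\right) + 211 = -182436 + 211 = -182225$)
$\sqrt{r + p{\left(-459 \right)}} = \sqrt{-182225 + \left(90 - 459\right)} = \sqrt{-182225 - 369} = \sqrt{-182594} = i \sqrt{182594}$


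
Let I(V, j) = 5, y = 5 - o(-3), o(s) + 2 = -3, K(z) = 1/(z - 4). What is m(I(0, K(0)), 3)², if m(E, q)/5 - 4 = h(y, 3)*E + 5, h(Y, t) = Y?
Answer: 87025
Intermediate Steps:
K(z) = 1/(-4 + z)
o(s) = -5 (o(s) = -2 - 3 = -5)
y = 10 (y = 5 - 1*(-5) = 5 + 5 = 10)
m(E, q) = 45 + 50*E (m(E, q) = 20 + 5*(10*E + 5) = 20 + 5*(5 + 10*E) = 20 + (25 + 50*E) = 45 + 50*E)
m(I(0, K(0)), 3)² = (45 + 50*5)² = (45 + 250)² = 295² = 87025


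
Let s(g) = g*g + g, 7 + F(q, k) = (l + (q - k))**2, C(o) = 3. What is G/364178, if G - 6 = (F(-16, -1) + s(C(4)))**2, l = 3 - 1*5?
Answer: 43221/182089 ≈ 0.23736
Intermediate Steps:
l = -2 (l = 3 - 5 = -2)
F(q, k) = -7 + (-2 + q - k)**2 (F(q, k) = -7 + (-2 + (q - k))**2 = -7 + (-2 + q - k)**2)
s(g) = g + g**2 (s(g) = g**2 + g = g + g**2)
G = 86442 (G = 6 + ((-7 + (2 - 1 - 1*(-16))**2) + 3*(1 + 3))**2 = 6 + ((-7 + (2 - 1 + 16)**2) + 3*4)**2 = 6 + ((-7 + 17**2) + 12)**2 = 6 + ((-7 + 289) + 12)**2 = 6 + (282 + 12)**2 = 6 + 294**2 = 6 + 86436 = 86442)
G/364178 = 86442/364178 = 86442*(1/364178) = 43221/182089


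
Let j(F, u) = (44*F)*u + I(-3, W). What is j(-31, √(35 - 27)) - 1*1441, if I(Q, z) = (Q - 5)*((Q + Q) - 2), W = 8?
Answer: -1377 - 2728*√2 ≈ -5235.0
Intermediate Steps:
I(Q, z) = (-5 + Q)*(-2 + 2*Q) (I(Q, z) = (-5 + Q)*(2*Q - 2) = (-5 + Q)*(-2 + 2*Q))
j(F, u) = 64 + 44*F*u (j(F, u) = (44*F)*u + (10 - 12*(-3) + 2*(-3)²) = 44*F*u + (10 + 36 + 2*9) = 44*F*u + (10 + 36 + 18) = 44*F*u + 64 = 64 + 44*F*u)
j(-31, √(35 - 27)) - 1*1441 = (64 + 44*(-31)*√(35 - 27)) - 1*1441 = (64 + 44*(-31)*√8) - 1441 = (64 + 44*(-31)*(2*√2)) - 1441 = (64 - 2728*√2) - 1441 = -1377 - 2728*√2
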